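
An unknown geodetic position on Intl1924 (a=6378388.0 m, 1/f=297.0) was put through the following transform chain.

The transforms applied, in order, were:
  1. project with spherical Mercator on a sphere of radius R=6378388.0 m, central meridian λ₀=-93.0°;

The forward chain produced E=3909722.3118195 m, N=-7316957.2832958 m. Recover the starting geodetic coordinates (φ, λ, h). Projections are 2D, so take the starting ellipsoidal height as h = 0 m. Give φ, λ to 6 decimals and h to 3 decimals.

φ=-54.766446°, λ=-57.879749°, h=0.000 m

start: E=3909722.3118, N=-7316957.2833 m
→ merc⁻¹: φ=-54.76644600°, λ=-57.87974900°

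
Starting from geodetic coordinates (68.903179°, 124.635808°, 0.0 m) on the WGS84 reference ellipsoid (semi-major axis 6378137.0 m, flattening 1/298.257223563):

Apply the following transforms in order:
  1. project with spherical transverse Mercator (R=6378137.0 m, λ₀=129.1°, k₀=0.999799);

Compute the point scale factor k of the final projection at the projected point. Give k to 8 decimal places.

1.00019162

start: φ=68.903179°, λ=124.635808°, h=0.000 m
→ into tm (λ₀=129.1°): φ=68.90317900°, λ−λ₀=-4.46419200°
scale k = 1.00019162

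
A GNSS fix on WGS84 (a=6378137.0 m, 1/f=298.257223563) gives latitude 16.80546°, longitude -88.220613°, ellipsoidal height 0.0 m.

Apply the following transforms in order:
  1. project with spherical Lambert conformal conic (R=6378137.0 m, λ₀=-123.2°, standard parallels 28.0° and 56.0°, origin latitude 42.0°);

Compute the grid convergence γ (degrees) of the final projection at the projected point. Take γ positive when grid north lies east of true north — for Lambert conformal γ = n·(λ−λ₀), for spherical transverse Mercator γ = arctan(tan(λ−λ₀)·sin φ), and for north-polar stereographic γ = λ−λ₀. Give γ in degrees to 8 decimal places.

start: φ=16.805460°, λ=-88.220613°, h=0.000 m
→ into lcc (λ₀=-123.2°): φ=16.80546000°, λ−λ₀=34.97938700°
convergence γ = 23.64742543°

23.64742543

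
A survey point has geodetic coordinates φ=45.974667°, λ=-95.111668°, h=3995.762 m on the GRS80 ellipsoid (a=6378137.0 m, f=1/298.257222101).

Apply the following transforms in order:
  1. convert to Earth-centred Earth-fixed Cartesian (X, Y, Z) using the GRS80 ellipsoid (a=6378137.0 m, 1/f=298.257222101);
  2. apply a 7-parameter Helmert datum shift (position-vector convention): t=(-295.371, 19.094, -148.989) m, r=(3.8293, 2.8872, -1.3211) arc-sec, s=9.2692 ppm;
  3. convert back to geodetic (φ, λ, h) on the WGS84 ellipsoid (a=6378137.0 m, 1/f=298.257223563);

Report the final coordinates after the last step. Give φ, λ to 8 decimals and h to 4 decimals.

start: φ=45.974667°, λ=-95.111668°, h=3995.762 m
→ ECEF (a=6378137.000, f=1/298.257222101): X=-395869.4482, Y=-4425451.5882, Z=4566164.1640
→ Helmert 7p (PV): X=-396132.9176, Y=-4425555.7506, Z=4565980.8818
→ geod (Bowring, a=6378137.000): φ=45.97269919°, λ=-95.11493226°, h=3952.4015 m

φ=45.97269919°, λ=-95.11493226°, h=3952.4015 m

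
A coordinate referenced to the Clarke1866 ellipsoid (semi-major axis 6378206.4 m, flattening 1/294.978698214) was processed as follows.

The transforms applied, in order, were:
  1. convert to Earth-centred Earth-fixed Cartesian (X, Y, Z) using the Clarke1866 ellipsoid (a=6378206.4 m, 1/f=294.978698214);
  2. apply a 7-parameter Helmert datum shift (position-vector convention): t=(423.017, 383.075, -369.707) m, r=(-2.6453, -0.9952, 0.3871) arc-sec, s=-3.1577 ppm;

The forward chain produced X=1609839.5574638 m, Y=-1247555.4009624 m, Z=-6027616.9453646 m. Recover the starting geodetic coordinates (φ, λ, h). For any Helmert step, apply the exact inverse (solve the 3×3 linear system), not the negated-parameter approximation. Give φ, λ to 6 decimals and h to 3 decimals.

φ=-71.448597°, λ=-37.788821°, h=3249.487 m

start: X=1609839.5575, Y=-1247555.4010, Z=-6027616.9454 m
→ Helmert⁻¹: X=1609390.1998, Y=-1247868.1383, Z=-6027290.0394
→ geod (Bowring, a=6378206.400): φ=-71.44859700°, λ=-37.78882100°, h=3249.4870 m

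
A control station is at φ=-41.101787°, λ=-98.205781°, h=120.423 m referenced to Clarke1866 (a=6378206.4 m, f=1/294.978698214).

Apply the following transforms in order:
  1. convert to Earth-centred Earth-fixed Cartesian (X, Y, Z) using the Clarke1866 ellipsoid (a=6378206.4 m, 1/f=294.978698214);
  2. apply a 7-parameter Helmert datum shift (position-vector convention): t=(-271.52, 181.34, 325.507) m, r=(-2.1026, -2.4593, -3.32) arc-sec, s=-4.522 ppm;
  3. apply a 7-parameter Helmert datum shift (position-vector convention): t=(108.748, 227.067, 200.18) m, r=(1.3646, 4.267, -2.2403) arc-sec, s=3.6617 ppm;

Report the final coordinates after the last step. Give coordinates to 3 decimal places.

start: φ=-41.101787°, λ=-98.205781°, h=120.423 m
→ ECEF (a=6378206.400, f=1/294.978698214): X=-687009.0855, Y=-4764107.7224, Z=-4170827.5898
→ Helmert 7p (PV): X=-687304.4520, Y=-4763936.2971, Z=-4170442.8498
→ Helmert 7p (PV): X=-687336.2376, Y=-4763691.6184, Z=-4170275.2396

X=-687336.238 m, Y=-4763691.618 m, Z=-4170275.240 m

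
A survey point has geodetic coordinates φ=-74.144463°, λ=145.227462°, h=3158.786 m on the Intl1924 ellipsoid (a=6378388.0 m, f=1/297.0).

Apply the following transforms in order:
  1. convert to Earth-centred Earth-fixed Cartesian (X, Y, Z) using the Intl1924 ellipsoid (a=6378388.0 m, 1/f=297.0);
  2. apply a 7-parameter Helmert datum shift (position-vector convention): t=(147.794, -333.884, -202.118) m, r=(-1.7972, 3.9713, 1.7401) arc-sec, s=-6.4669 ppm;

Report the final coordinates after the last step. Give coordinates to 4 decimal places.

X=-1436609.4766 m, Y=997064.4630 m, Z=-6116692.5406 m

start: φ=-74.144463°, λ=145.227462°, h=3158.786 m
→ ECEF (a=6378388.000, f=1/297.0): X=-1436640.3827, Y=997470.2109, Z=-6116548.9468
→ Helmert 7p (PV): X=-1436609.4766, Y=997064.4630, Z=-6116692.5406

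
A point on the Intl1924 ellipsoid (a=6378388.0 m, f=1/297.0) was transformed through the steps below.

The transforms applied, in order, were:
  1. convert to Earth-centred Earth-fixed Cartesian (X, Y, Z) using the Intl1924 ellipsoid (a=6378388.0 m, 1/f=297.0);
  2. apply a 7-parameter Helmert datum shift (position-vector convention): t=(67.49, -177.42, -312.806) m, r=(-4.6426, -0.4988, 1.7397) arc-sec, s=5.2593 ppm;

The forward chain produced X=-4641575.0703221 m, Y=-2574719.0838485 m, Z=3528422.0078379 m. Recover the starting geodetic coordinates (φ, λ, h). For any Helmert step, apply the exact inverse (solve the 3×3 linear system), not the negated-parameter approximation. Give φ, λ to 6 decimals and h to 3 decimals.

φ=33.794461°, λ=-150.984232°, h=1964.680 m

start: X=-4641575.0703, Y=-2574719.0838, Z=3528422.0078 m
→ Helmert⁻¹: X=-4641631.3301, Y=-2574568.3979, Z=3528669.5316
→ geod (Bowring, a=6378388.000): φ=33.79446100°, λ=-150.98423200°, h=1964.6800 m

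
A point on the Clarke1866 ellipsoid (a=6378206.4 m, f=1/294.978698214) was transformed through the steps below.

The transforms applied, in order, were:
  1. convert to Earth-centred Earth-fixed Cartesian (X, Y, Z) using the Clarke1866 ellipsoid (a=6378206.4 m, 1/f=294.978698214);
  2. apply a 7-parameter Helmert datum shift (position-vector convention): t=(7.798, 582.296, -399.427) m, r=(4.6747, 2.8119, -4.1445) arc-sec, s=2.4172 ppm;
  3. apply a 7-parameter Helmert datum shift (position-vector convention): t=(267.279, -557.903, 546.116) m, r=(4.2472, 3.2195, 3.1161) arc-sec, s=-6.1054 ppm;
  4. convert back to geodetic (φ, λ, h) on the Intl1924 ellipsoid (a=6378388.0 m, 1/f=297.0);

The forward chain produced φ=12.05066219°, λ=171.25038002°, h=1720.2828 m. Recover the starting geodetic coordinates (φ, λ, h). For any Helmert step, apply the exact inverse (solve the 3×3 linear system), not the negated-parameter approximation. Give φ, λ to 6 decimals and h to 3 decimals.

φ=12.047353°, λ=171.250806°, h=2163.076 m

start: φ=12.050662°, λ=171.250380°, h=1720.283 m
→ ECEF (a=6378388.000, f=1/297.0): X=-6167803.5312, Y=949273.8822, Z=1323258.2758
→ Helmert⁻¹: X=-6168114.7617, Y=949958.0016, Z=1322604.3994
→ Helmert⁻¹: X=-6168144.7584, Y=949279.4551, Z=1322895.0273
→ geod (Bowring, a=6378206.400): φ=12.04735300°, λ=171.25080600°, h=2163.0760 m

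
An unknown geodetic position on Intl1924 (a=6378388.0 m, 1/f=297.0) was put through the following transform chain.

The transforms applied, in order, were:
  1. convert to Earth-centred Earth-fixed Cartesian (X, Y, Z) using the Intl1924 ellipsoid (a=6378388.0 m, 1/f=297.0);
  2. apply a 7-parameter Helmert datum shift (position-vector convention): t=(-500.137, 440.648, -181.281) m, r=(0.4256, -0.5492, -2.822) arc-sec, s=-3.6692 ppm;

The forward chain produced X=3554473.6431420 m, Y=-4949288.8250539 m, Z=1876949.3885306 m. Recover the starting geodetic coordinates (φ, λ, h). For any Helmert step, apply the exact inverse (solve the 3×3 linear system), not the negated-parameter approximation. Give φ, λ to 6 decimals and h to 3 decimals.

φ=17.229226°, λ=-54.312653°, h=124.879 m

start: X=3554473.6431, Y=-4949288.8251, Z=1876949.3885 m
→ Helmert⁻¹: X=3555059.5411, Y=-4949695.1231, Z=1877138.3045
→ geod (Bowring, a=6378388.000): φ=17.22922600°, λ=-54.31265300°, h=124.8790 m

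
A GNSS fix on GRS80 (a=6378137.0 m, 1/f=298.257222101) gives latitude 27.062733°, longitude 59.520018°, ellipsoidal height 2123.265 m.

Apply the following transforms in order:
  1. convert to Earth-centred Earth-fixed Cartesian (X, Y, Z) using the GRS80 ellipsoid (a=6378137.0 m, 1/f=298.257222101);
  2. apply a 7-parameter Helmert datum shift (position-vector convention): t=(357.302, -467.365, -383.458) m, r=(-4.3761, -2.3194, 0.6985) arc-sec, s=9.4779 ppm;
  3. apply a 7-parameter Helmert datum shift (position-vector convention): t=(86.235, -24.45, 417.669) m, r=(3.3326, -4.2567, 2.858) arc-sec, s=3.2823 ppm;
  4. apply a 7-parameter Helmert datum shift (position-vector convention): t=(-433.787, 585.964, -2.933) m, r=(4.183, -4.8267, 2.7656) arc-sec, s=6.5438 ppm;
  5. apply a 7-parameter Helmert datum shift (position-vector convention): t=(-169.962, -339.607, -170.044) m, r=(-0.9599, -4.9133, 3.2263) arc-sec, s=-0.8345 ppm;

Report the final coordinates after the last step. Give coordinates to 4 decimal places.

X=2883395.4839 m, Y=4899850.2078 m, Z=2885567.7333 m

start: φ=27.062733°, λ=59.520018°, h=2123.265 m
→ ECEF (a=6378137.000, f=1/298.257222101): X=2883957.4918, Y=4899902.1455, Z=2885373.3077
→ Helmert 7p (PV): X=2884293.0887, Y=4899552.2042, Z=2884945.6698
→ Helmert 7p (PV): X=2884261.3655, Y=4899537.1889, Z=2885511.4934
→ Helmert 7p (PV): X=2883713.2362, Y=4900135.3690, Z=2885694.2983
→ Helmert 7p (PV): X=2883395.4839, Y=4899850.2078, Z=2885567.7333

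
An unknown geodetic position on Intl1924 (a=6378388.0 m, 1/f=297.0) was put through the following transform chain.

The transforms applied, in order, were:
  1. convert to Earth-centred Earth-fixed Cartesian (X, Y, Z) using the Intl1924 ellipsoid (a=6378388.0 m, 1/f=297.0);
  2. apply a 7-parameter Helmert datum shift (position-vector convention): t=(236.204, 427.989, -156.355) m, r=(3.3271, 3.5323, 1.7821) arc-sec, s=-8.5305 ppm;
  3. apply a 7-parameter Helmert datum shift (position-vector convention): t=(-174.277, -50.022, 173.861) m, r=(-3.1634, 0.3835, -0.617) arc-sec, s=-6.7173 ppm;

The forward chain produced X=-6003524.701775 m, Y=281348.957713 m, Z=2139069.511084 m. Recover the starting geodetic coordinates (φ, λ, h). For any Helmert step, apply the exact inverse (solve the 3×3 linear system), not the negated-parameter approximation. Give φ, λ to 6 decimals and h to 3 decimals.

start: X=-6003524.7018, Y=281348.9577, Z=2139069.5111 m
→ Helmert⁻¹: X=-6003395.5697, Y=281350.1085, Z=2138903.1709
→ Helmert⁻¹: X=-6003717.1903, Y=281010.8893, Z=2138970.4264
→ geod (Bowring, a=6378388.000): φ=19.71219800°, λ=177.32016100°, h=3596.7880 m

φ=19.712198°, λ=177.320161°, h=3596.788 m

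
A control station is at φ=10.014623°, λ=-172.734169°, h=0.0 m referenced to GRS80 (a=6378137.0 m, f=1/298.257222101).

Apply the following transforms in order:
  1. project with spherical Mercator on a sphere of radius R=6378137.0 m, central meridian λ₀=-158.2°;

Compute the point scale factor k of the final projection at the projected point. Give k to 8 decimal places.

start: φ=10.014623°, λ=-172.734169°, h=0.000 m
→ into merc (λ₀=-158.2°): φ=10.01462300°, λ−λ₀=-14.53416900°
scale k = 1.01547234

1.01547234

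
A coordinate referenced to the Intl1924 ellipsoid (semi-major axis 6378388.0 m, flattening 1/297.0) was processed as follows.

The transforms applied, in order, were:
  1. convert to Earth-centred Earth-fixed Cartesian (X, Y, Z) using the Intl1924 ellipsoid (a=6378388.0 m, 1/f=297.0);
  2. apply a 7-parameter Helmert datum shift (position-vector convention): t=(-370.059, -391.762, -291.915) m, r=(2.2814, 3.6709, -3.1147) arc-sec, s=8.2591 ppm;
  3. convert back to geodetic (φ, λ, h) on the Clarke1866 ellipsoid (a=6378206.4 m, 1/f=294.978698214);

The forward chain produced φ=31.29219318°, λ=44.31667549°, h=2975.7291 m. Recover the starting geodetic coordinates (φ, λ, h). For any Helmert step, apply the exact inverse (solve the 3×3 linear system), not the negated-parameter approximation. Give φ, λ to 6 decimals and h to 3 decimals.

start: φ=31.292193°, λ=44.316675°, h=2975.729 m
→ ECEF (a=6378206.400, f=1/294.978698214): X=3905064.2049, Y=3813012.0362, Z=3294987.8768
→ Helmert⁻¹: X=3905285.7774, Y=3813467.7224, Z=3295279.8995
→ geod (Bowring, a=6378388.000): φ=31.29103900°, λ=44.31847300°, h=3313.8860 m

φ=31.291039°, λ=44.318473°, h=3313.886 m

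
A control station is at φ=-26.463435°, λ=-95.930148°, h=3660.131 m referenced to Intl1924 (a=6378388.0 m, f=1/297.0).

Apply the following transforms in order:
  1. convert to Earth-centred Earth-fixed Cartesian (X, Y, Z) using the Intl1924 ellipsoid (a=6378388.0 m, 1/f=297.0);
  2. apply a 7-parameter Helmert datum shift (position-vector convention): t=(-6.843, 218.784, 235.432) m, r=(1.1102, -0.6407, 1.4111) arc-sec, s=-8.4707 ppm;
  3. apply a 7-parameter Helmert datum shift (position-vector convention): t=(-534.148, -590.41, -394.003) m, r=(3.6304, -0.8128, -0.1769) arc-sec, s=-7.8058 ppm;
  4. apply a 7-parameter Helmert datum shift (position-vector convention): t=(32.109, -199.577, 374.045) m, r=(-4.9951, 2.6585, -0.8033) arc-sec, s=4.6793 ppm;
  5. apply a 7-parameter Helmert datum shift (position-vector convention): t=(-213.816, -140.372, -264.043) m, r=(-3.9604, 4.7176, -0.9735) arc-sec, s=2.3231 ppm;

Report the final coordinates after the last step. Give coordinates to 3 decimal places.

X=-591485.496 m, Y=-5687265.902 m, Z=-2826677.577 m

start: φ=-26.463435°, λ=-95.930148°, h=3660.131 m
→ ECEF (a=6378388.000, f=1/297.0): X=-590672.1438, Y=-5686550.8483, Z=-2826788.4235
→ Helmert 7p (PV): X=-590626.3004, Y=-5686272.7213, Z=-2826561.4884
→ Helmert 7p (PV): X=-591149.5766, Y=-5686768.4899, Z=-2827035.8367
→ Helmert 7p (PV): X=-591178.8183, Y=-5687060.8372, Z=-2826529.6843
→ Helmert 7p (PV): X=-591485.4960, Y=-5687265.9017, Z=-2826677.5774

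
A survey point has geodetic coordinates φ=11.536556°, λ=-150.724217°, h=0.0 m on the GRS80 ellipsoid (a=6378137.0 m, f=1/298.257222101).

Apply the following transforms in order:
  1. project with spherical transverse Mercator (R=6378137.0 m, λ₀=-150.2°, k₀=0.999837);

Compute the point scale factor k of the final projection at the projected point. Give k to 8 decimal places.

start: φ=11.536556°, λ=-150.724217°, h=0.000 m
→ into tm (λ₀=-150.2°): φ=11.53655600°, λ−λ₀=-0.52421700°
scale k = 0.99987718

0.99987718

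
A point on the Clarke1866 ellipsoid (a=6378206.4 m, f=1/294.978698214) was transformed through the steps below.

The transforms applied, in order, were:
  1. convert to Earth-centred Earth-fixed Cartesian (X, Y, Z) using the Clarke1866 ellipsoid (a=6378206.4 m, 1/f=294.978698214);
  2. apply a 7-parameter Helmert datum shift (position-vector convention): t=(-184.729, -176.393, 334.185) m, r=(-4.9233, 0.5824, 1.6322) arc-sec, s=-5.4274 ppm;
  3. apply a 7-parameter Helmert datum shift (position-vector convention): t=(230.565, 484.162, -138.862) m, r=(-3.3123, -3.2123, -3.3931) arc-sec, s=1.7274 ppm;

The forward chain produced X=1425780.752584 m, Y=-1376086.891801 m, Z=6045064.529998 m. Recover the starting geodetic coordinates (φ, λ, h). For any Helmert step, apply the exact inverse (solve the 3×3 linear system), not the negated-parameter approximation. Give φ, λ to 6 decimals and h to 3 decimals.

φ=71.961835°, λ=-43.994216°, h=2767.508 m

start: X=1425780.7526, Y=-1376086.8918, Z=6045064.5300 m
→ Helmert⁻¹: X=1425664.5163, Y=-1376642.2994, Z=6045148.6399
→ Helmert⁻¹: X=1425829.0227, Y=-1376628.9425, Z=6044818.4301
→ geod (Bowring, a=6378206.400): φ=71.96183500°, λ=-43.99421600°, h=2767.5080 m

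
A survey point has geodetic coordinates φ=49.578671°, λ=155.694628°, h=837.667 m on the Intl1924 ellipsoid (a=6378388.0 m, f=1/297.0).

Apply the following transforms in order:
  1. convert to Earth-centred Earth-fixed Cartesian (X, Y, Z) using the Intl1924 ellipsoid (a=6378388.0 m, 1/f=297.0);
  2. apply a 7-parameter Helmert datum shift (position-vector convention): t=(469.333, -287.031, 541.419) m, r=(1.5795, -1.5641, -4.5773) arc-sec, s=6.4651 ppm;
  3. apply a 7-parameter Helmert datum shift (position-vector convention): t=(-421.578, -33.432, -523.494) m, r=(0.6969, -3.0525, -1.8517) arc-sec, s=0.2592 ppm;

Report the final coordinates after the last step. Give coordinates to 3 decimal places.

X=-3777085.145 m, Y=1705586.322 m, Z=4833249.544 m

start: φ=49.578671°, λ=155.694628°, h=837.667 m
→ ECEF (a=6378388.000, f=1/297.0): X=-3777052.4822, Y=1705830.9355, Z=4833264.8245
→ Helmert 7p (PV): X=-3776606.3640, Y=1705601.7398, Z=4833821.9123
→ Helmert 7p (PV): X=-3777085.1446, Y=1705586.3218, Z=4833249.5441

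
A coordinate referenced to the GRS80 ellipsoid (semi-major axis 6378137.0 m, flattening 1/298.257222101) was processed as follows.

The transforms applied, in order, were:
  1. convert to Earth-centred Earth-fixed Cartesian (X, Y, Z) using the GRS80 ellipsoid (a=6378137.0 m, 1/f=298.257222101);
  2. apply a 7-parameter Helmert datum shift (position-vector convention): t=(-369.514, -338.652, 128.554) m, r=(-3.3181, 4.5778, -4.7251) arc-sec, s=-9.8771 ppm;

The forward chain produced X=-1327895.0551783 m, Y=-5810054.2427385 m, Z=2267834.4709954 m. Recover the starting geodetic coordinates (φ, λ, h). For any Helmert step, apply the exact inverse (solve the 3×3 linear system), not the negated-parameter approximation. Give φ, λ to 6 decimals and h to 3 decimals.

start: X=-1327895.0552, Y=-5810054.2427, Z=2267834.4710 m
→ Helmert⁻¹: X=-1327455.8888, Y=-5809839.8618, Z=2267605.3937
→ geod (Bowring, a=6378137.000): φ=20.95997000°, λ=-102.87024500°, h=974.3780 m

φ=20.959970°, λ=-102.870245°, h=974.378 m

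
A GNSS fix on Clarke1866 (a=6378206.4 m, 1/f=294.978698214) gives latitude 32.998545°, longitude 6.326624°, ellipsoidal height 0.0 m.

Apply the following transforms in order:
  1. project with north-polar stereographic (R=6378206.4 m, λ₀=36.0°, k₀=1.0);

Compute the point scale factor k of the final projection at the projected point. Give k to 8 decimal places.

start: φ=32.998545°, λ=6.326624°, h=0.000 m
→ into stereo (λ₀=36.0°): φ=32.99854500°, λ−λ₀=-29.67337600°
scale k = 1.29481875

1.29481875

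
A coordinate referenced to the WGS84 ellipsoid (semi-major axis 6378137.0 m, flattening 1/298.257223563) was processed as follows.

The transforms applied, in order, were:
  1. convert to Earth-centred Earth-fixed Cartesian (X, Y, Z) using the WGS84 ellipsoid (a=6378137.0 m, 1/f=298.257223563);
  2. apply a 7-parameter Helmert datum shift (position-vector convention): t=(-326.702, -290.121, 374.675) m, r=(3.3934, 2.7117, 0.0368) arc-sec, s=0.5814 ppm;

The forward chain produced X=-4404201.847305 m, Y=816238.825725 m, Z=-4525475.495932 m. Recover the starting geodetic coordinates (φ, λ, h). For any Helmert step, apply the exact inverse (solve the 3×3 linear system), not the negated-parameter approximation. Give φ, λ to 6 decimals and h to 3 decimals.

φ=-45.491841°, λ=169.496776°, h=119.602 m

start: X=-4404201.8473, Y=816238.8257, Z=-4525475.4959 m
→ Helmert⁻¹: X=-4403812.9384, Y=816454.7988, Z=-4525918.8672
→ geod (Bowring, a=6378137.000): φ=-45.49184100°, λ=169.49677600°, h=119.6020 m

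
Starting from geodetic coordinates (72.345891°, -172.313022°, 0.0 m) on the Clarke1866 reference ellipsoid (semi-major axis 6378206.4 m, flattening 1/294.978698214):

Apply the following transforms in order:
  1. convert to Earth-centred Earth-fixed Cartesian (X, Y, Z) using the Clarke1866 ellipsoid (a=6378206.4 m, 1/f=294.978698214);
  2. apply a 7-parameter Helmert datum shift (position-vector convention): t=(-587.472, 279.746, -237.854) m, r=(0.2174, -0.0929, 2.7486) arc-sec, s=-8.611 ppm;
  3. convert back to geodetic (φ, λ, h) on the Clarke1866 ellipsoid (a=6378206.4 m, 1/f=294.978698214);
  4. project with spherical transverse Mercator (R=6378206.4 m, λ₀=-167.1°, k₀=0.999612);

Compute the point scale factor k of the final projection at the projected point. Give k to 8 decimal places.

start: φ=72.345891°, λ=-172.313022°, h=0.000 m
→ ECEF (a=6378206.400, f=1/294.978698214): X=-1922853.8619, Y=-259535.0469, Z=6055321.1583
→ Helmert 7p (PV): X=-1923424.0451, Y=-259285.0712, Z=6055030.0224
→ geod (Bowring, a=6378206.400): φ=72.34055996°, λ=-172.32258686°, h=-116.1639 m
→ into tm (λ₀=-167.1°): φ=72.34055996°, λ−λ₀=-5.22258686°
scale k = 0.99999332

0.99999332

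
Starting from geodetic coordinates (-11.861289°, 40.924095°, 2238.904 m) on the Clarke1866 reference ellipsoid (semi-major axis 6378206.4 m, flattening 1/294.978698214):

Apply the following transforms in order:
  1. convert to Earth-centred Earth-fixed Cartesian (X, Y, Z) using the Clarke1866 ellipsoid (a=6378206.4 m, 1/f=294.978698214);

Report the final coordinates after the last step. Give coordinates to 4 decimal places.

start: φ=-11.861289°, λ=40.924095°, h=2238.904 m
→ ECEF (a=6378206.400, f=1/294.978698214): X=4718662.9801, Y=4090908.7050, Z=-1302768.5587

X=4718662.9801 m, Y=4090908.7050 m, Z=-1302768.5587 m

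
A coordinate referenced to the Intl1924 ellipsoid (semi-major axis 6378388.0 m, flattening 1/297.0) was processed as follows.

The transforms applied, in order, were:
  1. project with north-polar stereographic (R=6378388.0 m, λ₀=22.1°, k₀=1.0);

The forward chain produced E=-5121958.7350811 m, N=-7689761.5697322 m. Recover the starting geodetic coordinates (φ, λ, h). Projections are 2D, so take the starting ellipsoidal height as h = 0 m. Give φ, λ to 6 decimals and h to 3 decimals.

start: E=-5121958.7351, N=-7689761.5697 m
→ stereo⁻¹: φ=18.17021100°, λ=-11.56659600°

φ=18.170211°, λ=-11.566596°, h=0.000 m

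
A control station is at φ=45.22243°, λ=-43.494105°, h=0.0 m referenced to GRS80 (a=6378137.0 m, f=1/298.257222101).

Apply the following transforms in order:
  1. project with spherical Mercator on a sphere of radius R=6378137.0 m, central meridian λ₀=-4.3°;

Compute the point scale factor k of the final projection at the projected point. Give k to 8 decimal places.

1.41973585

start: φ=45.222430°, λ=-43.494105°, h=0.000 m
→ into merc (λ₀=-4.3°): φ=45.22243000°, λ−λ₀=-39.19410500°
scale k = 1.41973585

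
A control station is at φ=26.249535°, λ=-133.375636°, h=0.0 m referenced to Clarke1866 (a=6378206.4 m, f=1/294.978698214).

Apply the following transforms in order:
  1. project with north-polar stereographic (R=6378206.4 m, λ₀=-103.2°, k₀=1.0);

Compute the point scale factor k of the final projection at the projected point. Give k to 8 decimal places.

1.38669193

start: φ=26.249535°, λ=-133.375636°, h=0.000 m
→ into stereo (λ₀=-103.2°): φ=26.24953500°, λ−λ₀=-30.17563600°
scale k = 1.38669193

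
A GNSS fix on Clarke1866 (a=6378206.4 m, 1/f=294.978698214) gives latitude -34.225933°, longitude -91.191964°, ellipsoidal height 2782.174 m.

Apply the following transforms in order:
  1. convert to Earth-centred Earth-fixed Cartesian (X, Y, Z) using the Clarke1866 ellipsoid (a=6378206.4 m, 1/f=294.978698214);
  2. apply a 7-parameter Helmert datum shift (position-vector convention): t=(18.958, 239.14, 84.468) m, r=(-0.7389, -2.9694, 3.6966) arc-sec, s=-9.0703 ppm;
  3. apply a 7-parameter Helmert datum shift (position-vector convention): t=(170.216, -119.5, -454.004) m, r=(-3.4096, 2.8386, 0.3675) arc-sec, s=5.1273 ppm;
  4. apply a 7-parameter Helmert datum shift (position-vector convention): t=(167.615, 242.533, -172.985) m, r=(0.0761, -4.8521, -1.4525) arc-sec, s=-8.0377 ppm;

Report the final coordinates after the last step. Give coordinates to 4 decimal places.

start: φ=-34.225933°, λ=-91.191964°, h=2782.174 m
→ ECEF (a=6378206.400, f=1/294.978698214): X=-109869.3594, Y=-5280480.2909, Z=-3568574.7103
→ Helmert 7p (PV): X=-109703.3979, Y=-5280208.0080, Z=-3568440.5399
→ Helmert 7p (PV): X=-109573.4455, Y=-5280413.7640, Z=-3568824.0473
→ Helmert 7p (PV): X=-109358.1827, Y=-5280126.7003, Z=-3568972.8728

X=-109358.1827 m, Y=-5280126.7003 m, Z=-3568972.8728 m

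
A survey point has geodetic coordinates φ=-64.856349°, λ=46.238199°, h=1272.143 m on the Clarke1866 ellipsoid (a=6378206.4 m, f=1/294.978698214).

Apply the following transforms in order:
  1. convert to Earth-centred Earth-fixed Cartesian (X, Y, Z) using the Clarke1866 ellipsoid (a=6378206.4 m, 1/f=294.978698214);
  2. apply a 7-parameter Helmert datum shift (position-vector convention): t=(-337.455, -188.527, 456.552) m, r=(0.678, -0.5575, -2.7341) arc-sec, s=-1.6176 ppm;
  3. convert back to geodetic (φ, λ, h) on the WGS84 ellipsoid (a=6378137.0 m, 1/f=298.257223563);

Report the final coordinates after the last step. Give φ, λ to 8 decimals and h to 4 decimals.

φ=-64.85572280°, λ=46.23986742°, h=566.0232 m

start: φ=-64.856349°, λ=46.238199°, h=1272.143 m
→ ECEF (a=6378206.400, f=1/294.978698214): X=1880019.0661, Y=1963083.9492, Z=-5751883.1671
→ Helmert 7p (PV): X=1879720.1376, Y=1962886.2332, Z=-5751405.7767
→ geod (Bowring, a=6378137.000): φ=-64.85572280°, λ=46.23986742°, h=566.0232 m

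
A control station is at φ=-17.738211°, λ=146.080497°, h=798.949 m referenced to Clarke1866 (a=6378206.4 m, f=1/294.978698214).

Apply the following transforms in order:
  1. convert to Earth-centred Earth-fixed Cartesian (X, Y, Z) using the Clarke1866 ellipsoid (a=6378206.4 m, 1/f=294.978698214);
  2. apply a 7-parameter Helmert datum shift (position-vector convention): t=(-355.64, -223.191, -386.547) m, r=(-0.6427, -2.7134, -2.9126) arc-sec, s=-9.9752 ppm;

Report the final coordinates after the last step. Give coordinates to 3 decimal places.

start: φ=-17.738211°, λ=146.080497°, h=798.949 m
→ ECEF (a=6378206.400, f=1/294.978698214): X=-5043367.7162, Y=3391494.9295, Z=-1930934.4087
→ Helmert 7p (PV): X=-5043599.7568, Y=3391303.1062, Z=-1931378.6062

X=-5043599.757 m, Y=3391303.106 m, Z=-1931378.606 m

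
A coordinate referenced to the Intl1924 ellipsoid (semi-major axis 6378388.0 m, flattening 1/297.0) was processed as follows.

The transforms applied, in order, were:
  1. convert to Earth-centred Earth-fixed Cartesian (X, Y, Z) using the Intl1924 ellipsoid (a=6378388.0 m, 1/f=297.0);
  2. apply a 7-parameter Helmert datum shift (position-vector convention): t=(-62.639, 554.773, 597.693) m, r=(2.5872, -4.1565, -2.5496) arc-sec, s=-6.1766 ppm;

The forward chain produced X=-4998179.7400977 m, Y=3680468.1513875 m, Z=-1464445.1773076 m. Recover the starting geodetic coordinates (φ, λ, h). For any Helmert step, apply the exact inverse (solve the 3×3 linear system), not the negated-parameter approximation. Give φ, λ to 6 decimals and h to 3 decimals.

φ=-13.367321°, λ=143.638279°, h=37.817 m

start: X=-4998179.7401, Y=3680468.1514, Z=-1464445.1773 m
→ Helmert⁻¹: X=-4998222.9802, Y=3679855.9502, Z=-1464997.3556
→ geod (Bowring, a=6378388.000): φ=-13.36732100°, λ=143.63827900°, h=37.8170 m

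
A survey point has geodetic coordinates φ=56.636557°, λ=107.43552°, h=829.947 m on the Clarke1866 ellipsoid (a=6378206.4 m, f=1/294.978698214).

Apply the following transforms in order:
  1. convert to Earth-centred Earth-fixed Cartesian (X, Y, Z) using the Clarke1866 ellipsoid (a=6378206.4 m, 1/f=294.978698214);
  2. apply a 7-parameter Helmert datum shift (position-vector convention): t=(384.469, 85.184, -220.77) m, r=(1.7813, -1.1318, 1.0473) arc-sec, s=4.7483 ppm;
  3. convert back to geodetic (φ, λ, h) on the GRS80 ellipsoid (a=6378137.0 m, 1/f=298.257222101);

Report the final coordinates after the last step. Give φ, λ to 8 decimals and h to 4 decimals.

φ=56.63413198°, λ=107.43009445°, h=560.8754 m

start: φ=56.636557°, λ=107.435520°, h=829.947 m
→ ECEF (a=6378206.400, f=1/294.978698214): X=-1053641.5126, Y=3354884.2129, Z=5304242.3959
→ Helmert 7p (PV): X=-1053308.1861, Y=3354934.1695, Z=5304070.0034
→ geod (Bowring, a=6378137.000): φ=56.63413198°, λ=107.43009445°, h=560.8754 m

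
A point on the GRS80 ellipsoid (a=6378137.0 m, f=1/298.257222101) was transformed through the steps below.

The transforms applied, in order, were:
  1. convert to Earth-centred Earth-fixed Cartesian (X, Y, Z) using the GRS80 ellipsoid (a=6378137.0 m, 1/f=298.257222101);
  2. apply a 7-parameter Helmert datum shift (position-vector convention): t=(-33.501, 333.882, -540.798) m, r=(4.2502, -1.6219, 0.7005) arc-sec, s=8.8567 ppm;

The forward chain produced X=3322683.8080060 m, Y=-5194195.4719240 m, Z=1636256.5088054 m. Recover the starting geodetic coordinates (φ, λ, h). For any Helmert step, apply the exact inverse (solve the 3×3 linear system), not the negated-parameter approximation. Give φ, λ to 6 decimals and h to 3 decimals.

start: X=3322683.8080, Y=-5194195.4719, Z=1636256.5088 m
→ Helmert⁻¹: X=3322683.1109, Y=-5194460.9037, Z=1636863.7181
→ geod (Bowring, a=6378137.000): φ=14.96226500°, λ=-57.39462400°, h=3086.9000 m

φ=14.962265°, λ=-57.394624°, h=3086.900 m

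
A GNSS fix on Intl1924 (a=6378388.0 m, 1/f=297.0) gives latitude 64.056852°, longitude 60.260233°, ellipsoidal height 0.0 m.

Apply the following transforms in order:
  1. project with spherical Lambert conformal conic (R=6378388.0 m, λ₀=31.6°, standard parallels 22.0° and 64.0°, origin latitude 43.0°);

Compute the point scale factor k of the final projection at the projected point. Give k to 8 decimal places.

start: φ=64.056852°, λ=60.260233°, h=0.000 m
→ into lcc (λ₀=31.6°): φ=64.05685200°, λ−λ₀=28.66023300°
scale k = 1.00045401

1.00045401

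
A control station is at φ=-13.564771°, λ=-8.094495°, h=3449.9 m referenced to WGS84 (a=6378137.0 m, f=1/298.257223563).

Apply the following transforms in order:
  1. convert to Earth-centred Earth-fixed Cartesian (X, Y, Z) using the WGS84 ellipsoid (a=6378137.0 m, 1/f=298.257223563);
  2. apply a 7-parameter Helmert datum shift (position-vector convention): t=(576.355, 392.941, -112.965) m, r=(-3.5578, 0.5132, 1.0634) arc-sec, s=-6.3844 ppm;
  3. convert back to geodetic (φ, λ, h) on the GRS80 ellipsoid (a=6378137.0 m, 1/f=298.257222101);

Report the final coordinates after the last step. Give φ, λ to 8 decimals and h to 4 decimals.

φ=-13.56467376°, λ=-8.09009750°, h=3936.5891 m

start: φ=-13.564771°, λ=-8.094495°, h=3449.900 m
→ ECEF (a=6378137.000, f=1/298.257223563): X=6142900.6331, Y=-873662.0671, Z=-1487024.9529
→ Helmert 7p (PV): X=6143438.5737, Y=-873257.5279, Z=-1487128.6385
→ geod (Bowring, a=6378137.000): φ=-13.56467376°, λ=-8.09009750°, h=3936.5891 m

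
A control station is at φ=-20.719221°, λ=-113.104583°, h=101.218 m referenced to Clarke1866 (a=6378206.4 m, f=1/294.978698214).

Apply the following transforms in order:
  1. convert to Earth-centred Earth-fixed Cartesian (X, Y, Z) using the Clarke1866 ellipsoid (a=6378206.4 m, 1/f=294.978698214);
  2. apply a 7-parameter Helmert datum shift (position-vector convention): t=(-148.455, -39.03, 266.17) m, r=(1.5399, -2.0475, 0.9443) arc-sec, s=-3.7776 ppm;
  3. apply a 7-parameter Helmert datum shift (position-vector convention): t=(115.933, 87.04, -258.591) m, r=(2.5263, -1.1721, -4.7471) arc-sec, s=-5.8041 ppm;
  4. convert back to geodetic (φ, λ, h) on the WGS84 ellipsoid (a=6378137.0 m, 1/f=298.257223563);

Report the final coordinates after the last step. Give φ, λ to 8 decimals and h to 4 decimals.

φ=-20.71923685°, λ=-113.10596487°, h=48.1396 m

start: φ=-20.719221°, λ=-113.104583°, h=101.218 m
→ ECEF (a=6378206.400, f=1/294.978698214): X=-2342033.2838, Y=-5489603.3895, Z=-2242249.0443
→ Helmert 7p (PV): X=-2342125.5020, Y=-5489615.6643, Z=-2242038.6355
→ Helmert 7p (PV): X=-2342109.5753, Y=-5489415.3992, Z=-2242364.7582
→ geod (Bowring, a=6378137.000): φ=-20.71923685°, λ=-113.10596487°, h=48.1396 m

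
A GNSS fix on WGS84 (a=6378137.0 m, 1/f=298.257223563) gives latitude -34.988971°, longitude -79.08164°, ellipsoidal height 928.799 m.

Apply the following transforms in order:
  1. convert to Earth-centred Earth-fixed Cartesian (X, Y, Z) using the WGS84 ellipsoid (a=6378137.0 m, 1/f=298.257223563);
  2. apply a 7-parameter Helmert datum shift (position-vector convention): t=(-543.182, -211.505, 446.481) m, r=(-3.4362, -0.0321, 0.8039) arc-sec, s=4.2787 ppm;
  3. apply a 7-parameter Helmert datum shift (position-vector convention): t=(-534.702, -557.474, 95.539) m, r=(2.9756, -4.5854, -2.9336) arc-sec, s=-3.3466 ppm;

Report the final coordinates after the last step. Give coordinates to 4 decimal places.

X=989924.0929 m, Y=-5137974.2945 m, Z=-3636824.8804 m

start: φ=-34.988971°, λ=-79.081640°, h=928.799 m
→ ECEF (a=6378137.000, f=1/298.257223563): X=990972.6811, Y=-5137182.1733, Z=-3637397.1489
→ Helmert 7p (PV): X=990454.3271, Y=-5137472.3927, Z=-3636880.4955
→ Helmert 7p (PV): X=989924.0929, Y=-5137974.2945, Z=-3636824.8804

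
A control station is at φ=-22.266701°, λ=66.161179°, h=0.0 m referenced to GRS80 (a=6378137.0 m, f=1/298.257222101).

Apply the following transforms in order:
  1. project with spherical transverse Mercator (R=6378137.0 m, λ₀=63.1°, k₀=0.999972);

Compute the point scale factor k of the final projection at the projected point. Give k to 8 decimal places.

1.00119538

start: φ=-22.266701°, λ=66.161179°, h=0.000 m
→ into tm (λ₀=63.1°): φ=-22.26670100°, λ−λ₀=3.06117900°
scale k = 1.00119538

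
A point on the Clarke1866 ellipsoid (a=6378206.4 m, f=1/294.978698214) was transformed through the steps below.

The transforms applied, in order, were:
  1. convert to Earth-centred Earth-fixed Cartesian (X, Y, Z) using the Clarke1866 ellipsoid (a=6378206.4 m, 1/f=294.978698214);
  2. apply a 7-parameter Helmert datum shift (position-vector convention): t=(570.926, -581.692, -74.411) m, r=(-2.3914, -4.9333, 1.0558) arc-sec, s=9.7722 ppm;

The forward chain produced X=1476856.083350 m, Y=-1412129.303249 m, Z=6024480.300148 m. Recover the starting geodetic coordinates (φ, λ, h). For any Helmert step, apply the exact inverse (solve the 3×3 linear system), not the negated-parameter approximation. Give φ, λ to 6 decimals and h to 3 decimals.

φ=71.388198°, λ=-43.714712°, h=2513.812 m

start: X=1476856.0834, Y=-1412129.3032, Z=6024480.3001 m
→ Helmert⁻¹: X=1476407.5939, Y=-1411611.2211, Z=6024444.1609
→ geod (Bowring, a=6378206.400): φ=71.38819800°, λ=-43.71471200°, h=2513.8120 m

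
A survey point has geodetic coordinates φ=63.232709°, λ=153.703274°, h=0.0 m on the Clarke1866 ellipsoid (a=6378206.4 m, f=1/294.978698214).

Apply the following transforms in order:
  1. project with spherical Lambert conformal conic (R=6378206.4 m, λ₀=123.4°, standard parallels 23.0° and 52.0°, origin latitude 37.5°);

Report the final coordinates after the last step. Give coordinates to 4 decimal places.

E=1625216.7412 m, N=3143664.3936 m

start: φ=63.232709°, λ=153.703274°, h=0.000 m
→ lcc (R=6378206.4, λ₀=123.4°): E=1625216.7412, N=3143664.3936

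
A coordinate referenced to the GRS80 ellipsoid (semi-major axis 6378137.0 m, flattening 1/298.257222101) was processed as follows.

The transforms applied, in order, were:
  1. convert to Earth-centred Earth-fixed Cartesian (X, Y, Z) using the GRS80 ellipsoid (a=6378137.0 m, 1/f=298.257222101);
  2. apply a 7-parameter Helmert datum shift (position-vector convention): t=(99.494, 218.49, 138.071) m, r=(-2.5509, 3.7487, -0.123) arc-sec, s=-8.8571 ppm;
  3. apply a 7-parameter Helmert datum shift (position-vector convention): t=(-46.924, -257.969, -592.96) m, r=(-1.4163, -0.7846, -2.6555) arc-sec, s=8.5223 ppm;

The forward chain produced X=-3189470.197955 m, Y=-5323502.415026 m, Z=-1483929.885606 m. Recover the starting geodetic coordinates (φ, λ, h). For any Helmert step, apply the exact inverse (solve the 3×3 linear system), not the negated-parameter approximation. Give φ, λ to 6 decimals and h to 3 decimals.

start: X=-3189470.1980, Y=-5323502.4150, Z=-1483929.8856 m
→ Helmert⁻¹: X=-3189333.2029, Y=-5323229.9550, Z=-1483348.7040
→ Helmert⁻¹: X=-3189430.8081, Y=-5323479.1496, Z=-1483623.7160
→ geod (Bowring, a=6378137.000): φ=-13.53261800°, λ=-120.92689000°, h=3701.6360 m

φ=-13.532618°, λ=-120.926890°, h=3701.636 m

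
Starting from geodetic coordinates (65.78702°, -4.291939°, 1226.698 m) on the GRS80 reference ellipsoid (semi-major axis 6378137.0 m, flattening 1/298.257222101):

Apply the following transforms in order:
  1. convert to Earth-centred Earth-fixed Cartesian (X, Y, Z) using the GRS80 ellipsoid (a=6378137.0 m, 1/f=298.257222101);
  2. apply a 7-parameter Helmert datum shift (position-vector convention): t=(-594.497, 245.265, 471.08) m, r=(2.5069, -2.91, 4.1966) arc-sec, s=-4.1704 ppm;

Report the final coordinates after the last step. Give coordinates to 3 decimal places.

start: φ=65.787020°, λ=-4.291939°, h=1226.698 m
→ ECEF (a=6378137.000, f=1/298.257222101): X=2616322.1659, Y=-196352.0817, Z=5795366.6445
→ Helmert 7p (PV): X=2615638.9916, Y=-196123.2026, Z=5795848.0803

X=2615638.992 m, Y=-196123.203 m, Z=5795848.080 m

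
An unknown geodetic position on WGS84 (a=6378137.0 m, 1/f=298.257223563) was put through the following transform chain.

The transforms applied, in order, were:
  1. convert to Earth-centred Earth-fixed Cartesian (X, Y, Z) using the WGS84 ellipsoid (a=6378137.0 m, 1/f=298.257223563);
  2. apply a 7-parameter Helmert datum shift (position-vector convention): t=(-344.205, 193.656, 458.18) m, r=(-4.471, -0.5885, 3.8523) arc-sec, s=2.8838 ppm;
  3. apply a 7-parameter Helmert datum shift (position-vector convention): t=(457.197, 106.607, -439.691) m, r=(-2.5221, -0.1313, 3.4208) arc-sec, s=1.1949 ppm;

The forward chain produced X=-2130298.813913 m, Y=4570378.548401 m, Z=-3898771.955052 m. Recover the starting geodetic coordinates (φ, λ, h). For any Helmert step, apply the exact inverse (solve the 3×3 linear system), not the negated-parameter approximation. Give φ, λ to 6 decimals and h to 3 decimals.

start: X=-2130298.8139, Y=4570378.5484, Z=-3898771.9551 m
→ Helmert⁻¹: X=-2130680.1494, Y=4570349.4827, Z=-3898270.3657
→ Helmert⁻¹: X=-2130255.5677, Y=4570266.9394, Z=-3898612.1595
→ geod (Bowring, a=6378137.000): φ=-37.89651000°, λ=114.99078400°, h=3624.6470 m

φ=-37.896510°, λ=114.990784°, h=3624.647 m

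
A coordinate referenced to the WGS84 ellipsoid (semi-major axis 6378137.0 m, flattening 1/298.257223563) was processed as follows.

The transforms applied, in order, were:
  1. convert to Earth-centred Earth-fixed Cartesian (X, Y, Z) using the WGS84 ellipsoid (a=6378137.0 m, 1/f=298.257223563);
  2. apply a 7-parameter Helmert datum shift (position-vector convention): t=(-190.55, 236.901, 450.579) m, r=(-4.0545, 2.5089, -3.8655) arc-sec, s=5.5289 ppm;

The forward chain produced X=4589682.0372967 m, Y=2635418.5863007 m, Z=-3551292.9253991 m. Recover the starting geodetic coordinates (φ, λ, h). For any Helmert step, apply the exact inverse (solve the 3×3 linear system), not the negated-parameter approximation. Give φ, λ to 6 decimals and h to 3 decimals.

start: X=4589682.0373, Y=2635418.5863, Z=-3551292.9254 m
→ Helmert⁻¹: X=4589841.0233, Y=2635322.9448, Z=-3551616.2368
→ geod (Bowring, a=6378137.000): φ=-34.04196400°, λ=29.86290500°, h=2343.0750 m

φ=-34.041964°, λ=29.862905°, h=2343.075 m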